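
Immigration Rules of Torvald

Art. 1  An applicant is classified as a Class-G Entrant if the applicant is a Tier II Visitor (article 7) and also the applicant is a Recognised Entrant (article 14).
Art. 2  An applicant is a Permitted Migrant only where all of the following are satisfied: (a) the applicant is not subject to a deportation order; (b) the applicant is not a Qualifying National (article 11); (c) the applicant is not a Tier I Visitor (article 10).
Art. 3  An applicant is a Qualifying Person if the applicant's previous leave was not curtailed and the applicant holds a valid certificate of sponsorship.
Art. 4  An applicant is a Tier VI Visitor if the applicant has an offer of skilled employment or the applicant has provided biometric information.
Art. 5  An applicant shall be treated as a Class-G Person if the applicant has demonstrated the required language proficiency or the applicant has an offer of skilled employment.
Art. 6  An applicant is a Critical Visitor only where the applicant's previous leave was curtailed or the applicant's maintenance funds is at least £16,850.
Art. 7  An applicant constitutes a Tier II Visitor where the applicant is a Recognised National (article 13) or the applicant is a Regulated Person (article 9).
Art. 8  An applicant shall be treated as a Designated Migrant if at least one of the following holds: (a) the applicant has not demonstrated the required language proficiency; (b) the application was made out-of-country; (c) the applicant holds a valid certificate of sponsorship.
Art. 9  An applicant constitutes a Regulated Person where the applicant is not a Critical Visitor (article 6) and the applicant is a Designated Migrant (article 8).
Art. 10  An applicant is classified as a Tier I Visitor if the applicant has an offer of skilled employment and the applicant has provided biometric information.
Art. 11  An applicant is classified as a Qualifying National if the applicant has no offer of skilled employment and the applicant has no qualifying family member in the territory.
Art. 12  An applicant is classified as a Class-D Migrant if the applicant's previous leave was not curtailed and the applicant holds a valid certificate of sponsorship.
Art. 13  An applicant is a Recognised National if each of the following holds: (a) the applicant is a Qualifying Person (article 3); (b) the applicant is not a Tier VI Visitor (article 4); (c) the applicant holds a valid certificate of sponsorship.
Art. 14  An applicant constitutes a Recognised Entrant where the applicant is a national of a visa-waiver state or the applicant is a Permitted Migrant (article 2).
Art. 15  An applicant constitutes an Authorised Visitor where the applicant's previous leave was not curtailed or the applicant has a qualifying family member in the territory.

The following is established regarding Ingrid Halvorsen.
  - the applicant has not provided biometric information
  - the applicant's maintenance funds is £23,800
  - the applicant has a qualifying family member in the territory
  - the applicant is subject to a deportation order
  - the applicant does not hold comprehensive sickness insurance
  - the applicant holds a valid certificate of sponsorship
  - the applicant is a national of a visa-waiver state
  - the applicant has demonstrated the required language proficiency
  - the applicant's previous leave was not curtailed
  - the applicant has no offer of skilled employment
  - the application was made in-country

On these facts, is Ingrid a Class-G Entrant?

Yes

article 3 — Qualifying Person: [the applicant's previous leave was not curtailed? yes] AND [the applicant holds a valid certificate of sponsorship? yes] → satisfied.
article 4 — Tier VI Visitor: [the applicant has an offer of skilled employment? no] OR [the applicant has provided biometric information? no] → not satisfied.
article 13 — Recognised National: [Qualifying Person (article 3)? yes] AND [not a Tier VI Visitor (article 4)? yes] AND [the applicant holds a valid certificate of sponsorship? yes] → satisfied.
article 6 — Critical Visitor: [the applicant's previous leave was curtailed? no] OR [applicant's maintenance funds: £23,800 ≥ £16,850? yes] → satisfied.
article 8 — Designated Migrant: [the applicant has not demonstrated the required language proficiency? no] OR [the application was made out-of-country? no] OR [the applicant holds a valid certificate of sponsorship? yes] → satisfied.
article 9 — Regulated Person: [not a Critical Visitor (article 6)? no] AND [Designated Migrant (article 8)? yes] → not satisfied.
article 7 — Tier II Visitor: [Recognised National (article 13)? yes] OR [Regulated Person (article 9)? no] → satisfied.
article 11 — Qualifying National: [the applicant has no offer of skilled employment? yes] AND [the applicant has no qualifying family member in the territory? no] → not satisfied.
article 10 — Tier I Visitor: [the applicant has an offer of skilled employment? no] AND [the applicant has provided biometric information? no] → not satisfied.
article 2 — Permitted Migrant: [the applicant is not subject to a deportation order? no] AND [not a Qualifying National (article 11)? yes] AND [not a Tier I Visitor (article 10)? yes] → not satisfied.
article 14 — Recognised Entrant: [the applicant is a national of a visa-waiver state? yes] OR [Permitted Migrant (article 2)? no] → satisfied.
article 1 — Class-G Entrant: [Tier II Visitor (article 7)? yes] AND [Recognised Entrant (article 14)? yes] → satisfied.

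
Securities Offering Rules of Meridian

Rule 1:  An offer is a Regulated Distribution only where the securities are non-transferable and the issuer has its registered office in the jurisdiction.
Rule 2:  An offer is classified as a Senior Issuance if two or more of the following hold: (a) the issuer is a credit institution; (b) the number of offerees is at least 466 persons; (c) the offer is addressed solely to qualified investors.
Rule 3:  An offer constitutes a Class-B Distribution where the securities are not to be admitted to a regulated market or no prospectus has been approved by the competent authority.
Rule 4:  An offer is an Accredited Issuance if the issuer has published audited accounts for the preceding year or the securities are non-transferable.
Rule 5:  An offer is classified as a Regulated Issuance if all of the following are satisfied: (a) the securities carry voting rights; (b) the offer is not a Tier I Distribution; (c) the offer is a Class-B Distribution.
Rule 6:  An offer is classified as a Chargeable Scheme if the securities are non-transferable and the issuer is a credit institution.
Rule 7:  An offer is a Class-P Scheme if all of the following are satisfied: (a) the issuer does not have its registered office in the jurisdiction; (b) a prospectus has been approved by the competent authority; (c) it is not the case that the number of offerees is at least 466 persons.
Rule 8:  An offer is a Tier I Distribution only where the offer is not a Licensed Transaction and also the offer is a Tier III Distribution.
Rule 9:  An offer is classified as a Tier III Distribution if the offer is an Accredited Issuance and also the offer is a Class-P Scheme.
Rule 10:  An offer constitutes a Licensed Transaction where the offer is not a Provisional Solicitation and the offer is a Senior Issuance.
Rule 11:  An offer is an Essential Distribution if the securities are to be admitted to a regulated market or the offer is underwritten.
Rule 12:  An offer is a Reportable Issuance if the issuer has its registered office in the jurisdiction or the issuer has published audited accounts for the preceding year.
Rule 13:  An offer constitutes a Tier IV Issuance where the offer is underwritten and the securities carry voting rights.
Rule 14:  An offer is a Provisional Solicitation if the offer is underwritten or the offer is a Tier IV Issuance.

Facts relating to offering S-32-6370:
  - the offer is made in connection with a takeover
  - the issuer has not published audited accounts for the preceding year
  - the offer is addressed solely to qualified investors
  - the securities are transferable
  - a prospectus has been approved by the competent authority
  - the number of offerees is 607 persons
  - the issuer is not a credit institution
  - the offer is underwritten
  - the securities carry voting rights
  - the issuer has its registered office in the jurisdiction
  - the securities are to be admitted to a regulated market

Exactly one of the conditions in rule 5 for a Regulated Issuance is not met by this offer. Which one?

Class-B Distribution

rule 13 — Tier IV Issuance: [the offer is underwritten? yes] AND [the securities carry voting rights? yes] → satisfied.
rule 14 — Provisional Solicitation: [the offer is underwritten? yes] OR [Tier IV Issuance (rule 13)? yes] → satisfied.
rule 2 — Senior Issuance: the issuer is a credit institution? no; number of offerees: 607 persons ≥ 466 persons? yes; the offer is addressed solely to qualified investors? yes — 2 of 3 hold (need ≥2) → satisfied.
rule 10 — Licensed Transaction: [not a Provisional Solicitation (rule 14)? no] AND [Senior Issuance (rule 2)? yes] → not satisfied.
rule 4 — Accredited Issuance: [the issuer has published audited accounts for the preceding year? no] OR [the securities are non-transferable? no] → not satisfied.
rule 7 — Class-P Scheme: [the issuer does not have its registered office in the jurisdiction? no] AND [a prospectus has been approved by the competent authority? yes] AND [number of offerees: 607 persons ≥ 466 persons? yes, so negated condition no] → not satisfied.
rule 9 — Tier III Distribution: [Accredited Issuance (rule 4)? no] AND [Class-P Scheme (rule 7)? no] → not satisfied.
rule 8 — Tier I Distribution: [not a Licensed Transaction (rule 10)? yes] AND [Tier III Distribution (rule 9)? no] → not satisfied.
rule 3 — Class-B Distribution: [the securities are not to be admitted to a regulated market? no] OR [no prospectus has been approved by the competent authority? no] → not satisfied.
rule 5 — Regulated Issuance: [the securities carry voting rights? yes] AND [not a Tier I Distribution (rule 8)? yes] AND [Class-B Distribution (rule 3)? no] → not satisfied.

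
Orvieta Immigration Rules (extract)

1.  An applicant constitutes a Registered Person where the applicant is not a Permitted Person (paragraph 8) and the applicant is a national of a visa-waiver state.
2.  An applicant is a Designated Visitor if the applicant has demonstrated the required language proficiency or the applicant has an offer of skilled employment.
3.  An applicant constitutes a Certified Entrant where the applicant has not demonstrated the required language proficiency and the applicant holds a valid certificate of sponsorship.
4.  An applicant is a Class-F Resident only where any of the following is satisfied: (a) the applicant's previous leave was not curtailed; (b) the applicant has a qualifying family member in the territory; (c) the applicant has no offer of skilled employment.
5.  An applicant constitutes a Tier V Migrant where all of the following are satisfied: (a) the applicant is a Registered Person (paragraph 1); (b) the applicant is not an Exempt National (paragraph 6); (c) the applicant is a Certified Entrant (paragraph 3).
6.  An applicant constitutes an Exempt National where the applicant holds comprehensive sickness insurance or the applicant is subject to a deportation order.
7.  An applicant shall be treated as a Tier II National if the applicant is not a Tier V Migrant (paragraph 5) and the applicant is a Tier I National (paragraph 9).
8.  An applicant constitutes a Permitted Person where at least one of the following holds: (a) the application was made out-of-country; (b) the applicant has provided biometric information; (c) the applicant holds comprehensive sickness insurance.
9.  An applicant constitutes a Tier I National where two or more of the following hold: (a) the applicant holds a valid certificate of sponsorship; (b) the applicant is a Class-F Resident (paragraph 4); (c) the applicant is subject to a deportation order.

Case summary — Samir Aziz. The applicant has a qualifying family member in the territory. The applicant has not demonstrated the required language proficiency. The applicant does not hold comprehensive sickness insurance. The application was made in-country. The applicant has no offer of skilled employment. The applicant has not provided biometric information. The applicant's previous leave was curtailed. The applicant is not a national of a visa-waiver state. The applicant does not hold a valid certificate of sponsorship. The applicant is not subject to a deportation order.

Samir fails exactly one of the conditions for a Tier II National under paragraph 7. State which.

Tier I National

Under paragraph 8: the application was made out-of-country? no; or the applicant has provided biometric information? no; or the applicant holds comprehensive sickness insurance? no. So the applicant is not a Permitted Person.
Under paragraph 1: not a Permitted Person (paragraph 8)? yes; and the applicant is a national of a visa-waiver state? no. So the applicant is not a Registered Person.
Under paragraph 6: the applicant holds comprehensive sickness insurance? no; or the applicant is subject to a deportation order? no. So the applicant is not an Exempt National.
Under paragraph 3: the applicant has not demonstrated the required language proficiency? yes; and the applicant holds a valid certificate of sponsorship? no. So the applicant is not a Certified Entrant.
Under paragraph 5: Registered Person (paragraph 1)? no; and not an Exempt National (paragraph 6)? yes; and Certified Entrant (paragraph 3)? no. So the applicant is not a Tier V Migrant.
Under paragraph 4: the applicant's previous leave was not curtailed? no; or the applicant has a qualifying family member in the territory? yes; or the applicant has no offer of skilled employment? yes. So the applicant is a Class-F Resident.
Under paragraph 9: the applicant holds a valid certificate of sponsorship? no; Class-F Resident (paragraph 4)? yes; the applicant is subject to a deportation order? no — 1 of 3 hold (need ≥2) → not satisfied.
Under paragraph 7: not a Tier V Migrant (paragraph 5)? yes; and Tier I National (paragraph 9)? no. So the applicant is not a Tier II National.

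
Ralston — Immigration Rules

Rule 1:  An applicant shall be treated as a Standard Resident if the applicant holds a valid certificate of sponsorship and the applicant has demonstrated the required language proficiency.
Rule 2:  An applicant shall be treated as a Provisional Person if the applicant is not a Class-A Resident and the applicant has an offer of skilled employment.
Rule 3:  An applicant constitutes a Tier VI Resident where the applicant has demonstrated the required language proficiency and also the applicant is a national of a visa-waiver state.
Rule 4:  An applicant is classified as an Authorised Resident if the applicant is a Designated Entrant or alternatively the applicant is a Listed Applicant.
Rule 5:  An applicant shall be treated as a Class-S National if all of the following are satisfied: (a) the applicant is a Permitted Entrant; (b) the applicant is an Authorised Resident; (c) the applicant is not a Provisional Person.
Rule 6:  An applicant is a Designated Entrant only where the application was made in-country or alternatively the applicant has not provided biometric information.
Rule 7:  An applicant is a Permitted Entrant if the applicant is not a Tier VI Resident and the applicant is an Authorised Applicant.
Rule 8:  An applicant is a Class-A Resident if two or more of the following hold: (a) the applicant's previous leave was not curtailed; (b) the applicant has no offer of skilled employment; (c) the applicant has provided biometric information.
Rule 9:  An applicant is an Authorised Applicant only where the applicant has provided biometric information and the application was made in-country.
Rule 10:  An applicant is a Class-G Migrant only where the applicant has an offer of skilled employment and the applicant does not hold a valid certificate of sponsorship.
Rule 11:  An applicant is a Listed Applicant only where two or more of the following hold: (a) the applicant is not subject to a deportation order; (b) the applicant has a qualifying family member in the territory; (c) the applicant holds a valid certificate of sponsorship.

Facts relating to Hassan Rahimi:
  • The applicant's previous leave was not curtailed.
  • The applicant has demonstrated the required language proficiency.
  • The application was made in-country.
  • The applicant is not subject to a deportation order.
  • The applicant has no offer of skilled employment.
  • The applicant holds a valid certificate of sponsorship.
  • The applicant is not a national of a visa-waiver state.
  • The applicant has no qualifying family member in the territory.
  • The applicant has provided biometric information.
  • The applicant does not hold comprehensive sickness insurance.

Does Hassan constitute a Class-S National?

rule 3 — Tier VI Resident: [the applicant has demonstrated the required language proficiency? yes] AND [the applicant is a national of a visa-waiver state? no] → not satisfied.
rule 9 — Authorised Applicant: [the applicant has provided biometric information? yes] AND [the application was made in-country? yes] → satisfied.
rule 7 — Permitted Entrant: [not a Tier VI Resident (rule 3)? yes] AND [Authorised Applicant (rule 9)? yes] → satisfied.
rule 6 — Designated Entrant: [the application was made in-country? yes] OR [the applicant has not provided biometric information? no] → satisfied.
rule 11 — Listed Applicant: the applicant is not subject to a deportation order? yes; the applicant has a qualifying family member in the territory? no; the applicant holds a valid certificate of sponsorship? yes — 2 of 3 hold (need ≥2) → satisfied.
rule 4 — Authorised Resident: [Designated Entrant (rule 6)? yes] OR [Listed Applicant (rule 11)? yes] → satisfied.
rule 8 — Class-A Resident: the applicant's previous leave was not curtailed? yes; the applicant has no offer of skilled employment? yes; the applicant has provided biometric information? yes — 3 of 3 hold (need ≥2) → satisfied.
rule 2 — Provisional Person: [not a Class-A Resident (rule 8)? no] AND [the applicant has an offer of skilled employment? no] → not satisfied.
rule 5 — Class-S National: [Permitted Entrant (rule 7)? yes] AND [Authorised Resident (rule 4)? yes] AND [not a Provisional Person (rule 2)? yes] → satisfied.

Yes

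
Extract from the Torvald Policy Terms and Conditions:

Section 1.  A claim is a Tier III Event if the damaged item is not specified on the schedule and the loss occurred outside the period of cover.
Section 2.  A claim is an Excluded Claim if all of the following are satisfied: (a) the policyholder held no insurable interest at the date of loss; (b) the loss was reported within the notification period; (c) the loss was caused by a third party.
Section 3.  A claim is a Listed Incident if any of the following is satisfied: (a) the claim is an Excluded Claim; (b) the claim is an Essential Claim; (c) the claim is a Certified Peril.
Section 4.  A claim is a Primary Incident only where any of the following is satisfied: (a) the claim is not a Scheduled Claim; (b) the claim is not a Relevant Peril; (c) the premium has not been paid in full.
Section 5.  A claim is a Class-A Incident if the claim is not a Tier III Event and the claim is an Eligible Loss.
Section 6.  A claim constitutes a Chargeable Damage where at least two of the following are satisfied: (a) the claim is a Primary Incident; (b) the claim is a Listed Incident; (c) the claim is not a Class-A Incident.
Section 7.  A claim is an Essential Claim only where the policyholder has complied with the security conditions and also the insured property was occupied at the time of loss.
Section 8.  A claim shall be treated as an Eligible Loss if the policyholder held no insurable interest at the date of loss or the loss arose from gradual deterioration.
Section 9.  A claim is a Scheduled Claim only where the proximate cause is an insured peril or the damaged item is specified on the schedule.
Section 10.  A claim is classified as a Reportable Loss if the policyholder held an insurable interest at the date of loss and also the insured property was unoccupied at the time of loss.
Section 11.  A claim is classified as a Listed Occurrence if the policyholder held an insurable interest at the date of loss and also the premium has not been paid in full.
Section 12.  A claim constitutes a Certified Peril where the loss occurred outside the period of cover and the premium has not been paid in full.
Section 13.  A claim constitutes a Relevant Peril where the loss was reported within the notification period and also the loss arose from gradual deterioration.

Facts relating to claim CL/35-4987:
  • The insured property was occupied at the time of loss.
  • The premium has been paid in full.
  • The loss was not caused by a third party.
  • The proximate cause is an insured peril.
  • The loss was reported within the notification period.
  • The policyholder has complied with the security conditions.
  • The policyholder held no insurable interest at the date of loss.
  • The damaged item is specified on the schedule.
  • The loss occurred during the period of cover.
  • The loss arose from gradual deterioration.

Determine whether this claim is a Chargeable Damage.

No

Under section 9: the proximate cause is an insured peril? yes; or the damaged item is specified on the schedule? yes. So the claim is a Scheduled Claim.
Under section 13: the loss was reported within the notification period? yes; and the loss arose from gradual deterioration? yes. So the claim is a Relevant Peril.
Under section 4: not a Scheduled Claim (section 9)? no; or not a Relevant Peril (section 13)? no; or the premium has not been paid in full? no. So the claim is not a Primary Incident.
Under section 2: the policyholder held no insurable interest at the date of loss? yes; and the loss was reported within the notification period? yes; and the loss was caused by a third party? no. So the claim is not an Excluded Claim.
Under section 7: the policyholder has complied with the security conditions? yes; and the insured property was occupied at the time of loss? yes. So the claim is an Essential Claim.
Under section 12: the loss occurred outside the period of cover? no; and the premium has not been paid in full? no. So the claim is not a Certified Peril.
Under section 3: Excluded Claim (section 2)? no; or Essential Claim (section 7)? yes; or Certified Peril (section 12)? no. So the claim is a Listed Incident.
Under section 1: the damaged item is not specified on the schedule? no; and the loss occurred outside the period of cover? no. So the claim is not a Tier III Event.
Under section 8: the policyholder held no insurable interest at the date of loss? yes; or the loss arose from gradual deterioration? yes. So the claim is an Eligible Loss.
Under section 5: not a Tier III Event (section 1)? yes; and Eligible Loss (section 8)? yes. So the claim is a Class-A Incident.
Under section 6: Primary Incident (section 4)? no; Listed Incident (section 3)? yes; not a Class-A Incident (section 5)? no — 1 of 3 hold (need ≥2) → not satisfied.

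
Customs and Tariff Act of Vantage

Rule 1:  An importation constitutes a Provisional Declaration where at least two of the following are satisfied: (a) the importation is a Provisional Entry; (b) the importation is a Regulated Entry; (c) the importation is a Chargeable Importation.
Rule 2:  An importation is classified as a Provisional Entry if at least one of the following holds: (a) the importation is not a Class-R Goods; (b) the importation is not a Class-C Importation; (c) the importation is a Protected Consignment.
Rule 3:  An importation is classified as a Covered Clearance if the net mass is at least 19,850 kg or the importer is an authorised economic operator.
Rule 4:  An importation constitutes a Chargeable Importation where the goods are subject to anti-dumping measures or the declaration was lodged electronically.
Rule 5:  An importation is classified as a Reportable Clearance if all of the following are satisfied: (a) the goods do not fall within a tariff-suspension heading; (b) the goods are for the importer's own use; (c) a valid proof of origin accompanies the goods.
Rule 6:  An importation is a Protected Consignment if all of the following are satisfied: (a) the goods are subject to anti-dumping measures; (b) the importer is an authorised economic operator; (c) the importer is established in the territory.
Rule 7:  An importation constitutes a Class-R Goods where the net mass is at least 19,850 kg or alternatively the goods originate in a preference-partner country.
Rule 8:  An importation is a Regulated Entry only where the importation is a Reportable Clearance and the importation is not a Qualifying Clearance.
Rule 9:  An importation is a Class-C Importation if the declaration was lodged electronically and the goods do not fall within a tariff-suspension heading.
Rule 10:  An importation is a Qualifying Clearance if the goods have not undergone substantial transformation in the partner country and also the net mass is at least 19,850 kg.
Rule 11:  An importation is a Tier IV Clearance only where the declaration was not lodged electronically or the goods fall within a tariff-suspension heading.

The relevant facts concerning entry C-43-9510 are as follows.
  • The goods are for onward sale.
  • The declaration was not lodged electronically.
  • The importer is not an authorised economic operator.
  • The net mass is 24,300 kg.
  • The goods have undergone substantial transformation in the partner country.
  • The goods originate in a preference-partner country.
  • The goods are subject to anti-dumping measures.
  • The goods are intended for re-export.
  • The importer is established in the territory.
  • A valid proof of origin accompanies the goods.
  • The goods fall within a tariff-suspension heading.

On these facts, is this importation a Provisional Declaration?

rule 7 — Class-R Goods: [net mass: 24,300 kg ≥ 19,850 kg? yes] OR [the goods originate in a preference-partner country? yes] → satisfied.
rule 9 — Class-C Importation: [the declaration was lodged electronically? no] AND [the goods do not fall within a tariff-suspension heading? no] → not satisfied.
rule 6 — Protected Consignment: [the goods are subject to anti-dumping measures? yes] AND [the importer is an authorised economic operator? no] AND [the importer is established in the territory? yes] → not satisfied.
rule 2 — Provisional Entry: [not a Class-R Goods (rule 7)? no] OR [not a Class-C Importation (rule 9)? yes] OR [Protected Consignment (rule 6)? no] → satisfied.
rule 5 — Reportable Clearance: [the goods do not fall within a tariff-suspension heading? no] AND [the goods are for the importer's own use? no] AND [a valid proof of origin accompanies the goods? yes] → not satisfied.
rule 10 — Qualifying Clearance: [the goods have not undergone substantial transformation in the partner country? no] AND [net mass: 24,300 kg ≥ 19,850 kg? yes] → not satisfied.
rule 8 — Regulated Entry: [Reportable Clearance (rule 5)? no] AND [not a Qualifying Clearance (rule 10)? yes] → not satisfied.
rule 4 — Chargeable Importation: [the goods are subject to anti-dumping measures? yes] OR [the declaration was lodged electronically? no] → satisfied.
rule 1 — Provisional Declaration: Provisional Entry (rule 2)? yes; Regulated Entry (rule 8)? no; Chargeable Importation (rule 4)? yes — 2 of 3 hold (need ≥2) → satisfied.

Yes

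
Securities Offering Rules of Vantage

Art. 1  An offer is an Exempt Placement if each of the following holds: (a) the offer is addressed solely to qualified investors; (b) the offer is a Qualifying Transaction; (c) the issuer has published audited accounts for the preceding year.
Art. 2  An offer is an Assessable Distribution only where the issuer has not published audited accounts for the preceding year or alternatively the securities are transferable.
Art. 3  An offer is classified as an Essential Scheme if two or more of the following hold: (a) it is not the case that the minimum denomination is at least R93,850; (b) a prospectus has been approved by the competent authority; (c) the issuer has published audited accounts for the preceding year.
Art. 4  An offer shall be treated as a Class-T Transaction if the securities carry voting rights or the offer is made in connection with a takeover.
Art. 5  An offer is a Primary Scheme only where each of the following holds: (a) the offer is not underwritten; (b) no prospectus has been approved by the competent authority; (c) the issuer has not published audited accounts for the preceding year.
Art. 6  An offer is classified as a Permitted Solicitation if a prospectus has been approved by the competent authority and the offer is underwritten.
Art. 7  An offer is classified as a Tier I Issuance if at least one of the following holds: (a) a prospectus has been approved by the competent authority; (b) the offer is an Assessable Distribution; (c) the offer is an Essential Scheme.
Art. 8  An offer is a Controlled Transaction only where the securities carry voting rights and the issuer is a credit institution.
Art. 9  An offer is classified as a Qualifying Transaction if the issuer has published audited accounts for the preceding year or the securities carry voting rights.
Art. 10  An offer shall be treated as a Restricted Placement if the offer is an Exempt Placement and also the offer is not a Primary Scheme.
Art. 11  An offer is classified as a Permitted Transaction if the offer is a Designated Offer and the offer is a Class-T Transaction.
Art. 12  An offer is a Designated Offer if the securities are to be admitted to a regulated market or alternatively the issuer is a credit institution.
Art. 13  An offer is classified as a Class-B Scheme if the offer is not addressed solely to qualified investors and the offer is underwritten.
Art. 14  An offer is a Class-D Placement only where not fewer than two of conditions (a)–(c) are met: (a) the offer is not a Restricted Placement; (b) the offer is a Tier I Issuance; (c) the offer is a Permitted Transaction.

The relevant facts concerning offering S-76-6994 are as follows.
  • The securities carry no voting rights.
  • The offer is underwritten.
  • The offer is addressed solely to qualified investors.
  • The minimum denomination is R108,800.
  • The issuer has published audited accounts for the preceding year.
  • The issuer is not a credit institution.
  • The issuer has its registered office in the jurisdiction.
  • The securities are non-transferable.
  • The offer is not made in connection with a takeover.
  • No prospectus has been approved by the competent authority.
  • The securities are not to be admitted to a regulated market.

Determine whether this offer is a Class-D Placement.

article 9 — Qualifying Transaction: [the issuer has published audited accounts for the preceding year? yes] OR [the securities carry voting rights? no] → satisfied.
article 1 — Exempt Placement: [the offer is addressed solely to qualified investors? yes] AND [Qualifying Transaction (article 9)? yes] AND [the issuer has published audited accounts for the preceding year? yes] → satisfied.
article 5 — Primary Scheme: [the offer is not underwritten? no] AND [no prospectus has been approved by the competent authority? yes] AND [the issuer has not published audited accounts for the preceding year? no] → not satisfied.
article 10 — Restricted Placement: [Exempt Placement (article 1)? yes] AND [not a Primary Scheme (article 5)? yes] → satisfied.
article 2 — Assessable Distribution: [the issuer has not published audited accounts for the preceding year? no] OR [the securities are transferable? no] → not satisfied.
article 3 — Essential Scheme: minimum denomination: R108,800 ≥ R93,850? yes, so negated condition no; a prospectus has been approved by the competent authority? no; the issuer has published audited accounts for the preceding year? yes — 1 of 3 hold (need ≥2) → not satisfied.
article 7 — Tier I Issuance: [a prospectus has been approved by the competent authority? no] OR [Assessable Distribution (article 2)? no] OR [Essential Scheme (article 3)? no] → not satisfied.
article 12 — Designated Offer: [the securities are to be admitted to a regulated market? no] OR [the issuer is a credit institution? no] → not satisfied.
article 4 — Class-T Transaction: [the securities carry voting rights? no] OR [the offer is made in connection with a takeover? no] → not satisfied.
article 11 — Permitted Transaction: [Designated Offer (article 12)? no] AND [Class-T Transaction (article 4)? no] → not satisfied.
article 14 — Class-D Placement: not a Restricted Placement (article 10)? no; Tier I Issuance (article 7)? no; Permitted Transaction (article 11)? no — 0 of 3 hold (need ≥2) → not satisfied.

No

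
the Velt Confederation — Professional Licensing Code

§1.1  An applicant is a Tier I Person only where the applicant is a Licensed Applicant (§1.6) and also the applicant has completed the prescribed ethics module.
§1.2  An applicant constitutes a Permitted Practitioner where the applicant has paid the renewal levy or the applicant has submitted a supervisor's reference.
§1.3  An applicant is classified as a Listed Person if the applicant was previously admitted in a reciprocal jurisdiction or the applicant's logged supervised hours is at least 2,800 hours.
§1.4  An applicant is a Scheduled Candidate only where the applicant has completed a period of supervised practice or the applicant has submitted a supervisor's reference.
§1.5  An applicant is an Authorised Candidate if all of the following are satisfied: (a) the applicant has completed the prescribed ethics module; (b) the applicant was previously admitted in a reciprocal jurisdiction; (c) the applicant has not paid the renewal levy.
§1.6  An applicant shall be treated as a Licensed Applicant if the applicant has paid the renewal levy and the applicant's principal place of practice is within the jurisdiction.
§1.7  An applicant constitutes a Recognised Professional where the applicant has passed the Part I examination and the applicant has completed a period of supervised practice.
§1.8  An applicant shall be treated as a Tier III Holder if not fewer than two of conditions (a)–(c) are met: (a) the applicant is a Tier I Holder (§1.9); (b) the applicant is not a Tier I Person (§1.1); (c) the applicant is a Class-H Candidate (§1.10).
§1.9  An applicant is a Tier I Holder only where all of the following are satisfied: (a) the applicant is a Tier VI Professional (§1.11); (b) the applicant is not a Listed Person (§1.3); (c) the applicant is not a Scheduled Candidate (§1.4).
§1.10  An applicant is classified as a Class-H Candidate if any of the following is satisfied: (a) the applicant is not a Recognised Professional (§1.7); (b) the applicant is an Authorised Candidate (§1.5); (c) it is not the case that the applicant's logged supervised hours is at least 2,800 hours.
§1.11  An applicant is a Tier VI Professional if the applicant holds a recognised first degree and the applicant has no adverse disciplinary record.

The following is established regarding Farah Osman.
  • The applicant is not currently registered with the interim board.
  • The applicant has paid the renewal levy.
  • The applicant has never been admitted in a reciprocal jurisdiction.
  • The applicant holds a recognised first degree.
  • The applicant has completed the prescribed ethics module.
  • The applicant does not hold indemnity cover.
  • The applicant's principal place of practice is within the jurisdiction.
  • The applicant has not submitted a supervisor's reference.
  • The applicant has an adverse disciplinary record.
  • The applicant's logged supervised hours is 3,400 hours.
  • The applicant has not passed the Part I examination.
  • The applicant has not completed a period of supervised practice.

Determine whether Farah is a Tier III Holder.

§1.11 — Tier VI Professional: [the applicant holds a recognised first degree? yes] AND [the applicant has no adverse disciplinary record? no] → not satisfied.
§1.3 — Listed Person: [the applicant was previously admitted in a reciprocal jurisdiction? no] OR [applicant's logged supervised hours: 3,400 hours ≥ 2,800 hours? yes] → satisfied.
§1.4 — Scheduled Candidate: [the applicant has completed a period of supervised practice? no] OR [the applicant has submitted a supervisor's reference? no] → not satisfied.
§1.9 — Tier I Holder: [Tier VI Professional (§1.11)? no] AND [not a Listed Person (§1.3)? no] AND [not a Scheduled Candidate (§1.4)? yes] → not satisfied.
§1.6 — Licensed Applicant: [the applicant has paid the renewal levy? yes] AND [the applicant's principal place of practice is within the jurisdiction? yes] → satisfied.
§1.1 — Tier I Person: [Licensed Applicant (§1.6)? yes] AND [the applicant has completed the prescribed ethics module? yes] → satisfied.
§1.7 — Recognised Professional: [the applicant has passed the Part I examination? no] AND [the applicant has completed a period of supervised practice? no] → not satisfied.
§1.5 — Authorised Candidate: [the applicant has completed the prescribed ethics module? yes] AND [the applicant was previously admitted in a reciprocal jurisdiction? no] AND [the applicant has not paid the renewal levy? no] → not satisfied.
§1.10 — Class-H Candidate: [not a Recognised Professional (§1.7)? yes] OR [Authorised Candidate (§1.5)? no] OR [applicant's logged supervised hours: 3,400 hours ≥ 2,800 hours? yes, so negated condition no] → satisfied.
§1.8 — Tier III Holder: Tier I Holder (§1.9)? no; not a Tier I Person (§1.1)? no; Class-H Candidate (§1.10)? yes — 1 of 3 hold (need ≥2) → not satisfied.

No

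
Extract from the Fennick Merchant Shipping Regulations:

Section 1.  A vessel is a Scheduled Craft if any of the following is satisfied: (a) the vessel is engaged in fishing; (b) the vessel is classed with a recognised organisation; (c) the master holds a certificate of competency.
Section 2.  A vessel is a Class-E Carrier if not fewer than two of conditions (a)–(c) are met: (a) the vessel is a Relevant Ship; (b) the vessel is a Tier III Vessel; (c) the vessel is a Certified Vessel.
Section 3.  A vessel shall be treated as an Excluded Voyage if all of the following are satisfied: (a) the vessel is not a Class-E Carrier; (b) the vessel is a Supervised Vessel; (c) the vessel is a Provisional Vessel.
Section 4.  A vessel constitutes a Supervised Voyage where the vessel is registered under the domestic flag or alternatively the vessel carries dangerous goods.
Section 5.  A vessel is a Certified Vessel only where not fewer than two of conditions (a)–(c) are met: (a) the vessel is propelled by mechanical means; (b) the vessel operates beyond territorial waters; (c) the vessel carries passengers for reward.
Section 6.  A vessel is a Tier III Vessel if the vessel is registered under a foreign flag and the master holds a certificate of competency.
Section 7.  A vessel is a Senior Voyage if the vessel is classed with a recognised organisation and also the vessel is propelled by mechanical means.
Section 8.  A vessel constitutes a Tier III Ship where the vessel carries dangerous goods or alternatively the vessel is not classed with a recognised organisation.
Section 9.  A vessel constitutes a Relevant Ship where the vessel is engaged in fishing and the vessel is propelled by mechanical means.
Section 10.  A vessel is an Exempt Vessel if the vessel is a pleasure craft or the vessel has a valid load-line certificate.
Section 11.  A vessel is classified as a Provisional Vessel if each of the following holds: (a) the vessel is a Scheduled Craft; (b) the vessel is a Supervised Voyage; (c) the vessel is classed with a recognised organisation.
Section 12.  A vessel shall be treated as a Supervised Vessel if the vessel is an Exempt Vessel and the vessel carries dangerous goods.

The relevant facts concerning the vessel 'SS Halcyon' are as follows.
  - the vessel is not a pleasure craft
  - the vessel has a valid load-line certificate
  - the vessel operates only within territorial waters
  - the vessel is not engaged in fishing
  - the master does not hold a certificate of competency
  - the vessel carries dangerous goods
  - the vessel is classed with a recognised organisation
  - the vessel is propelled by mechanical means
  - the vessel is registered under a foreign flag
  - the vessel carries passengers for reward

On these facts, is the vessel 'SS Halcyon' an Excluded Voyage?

Yes

section 9 — Relevant Ship: [the vessel is engaged in fishing? no] AND [the vessel is propelled by mechanical means? yes] → not satisfied.
section 6 — Tier III Vessel: [the vessel is registered under a foreign flag? yes] AND [the master holds a certificate of competency? no] → not satisfied.
section 5 — Certified Vessel: the vessel is propelled by mechanical means? yes; the vessel operates beyond territorial waters? no; the vessel carries passengers for reward? yes — 2 of 3 hold (need ≥2) → satisfied.
section 2 — Class-E Carrier: Relevant Ship (section 9)? no; Tier III Vessel (section 6)? no; Certified Vessel (section 5)? yes — 1 of 3 hold (need ≥2) → not satisfied.
section 10 — Exempt Vessel: [the vessel is a pleasure craft? no] OR [the vessel has a valid load-line certificate? yes] → satisfied.
section 12 — Supervised Vessel: [Exempt Vessel (section 10)? yes] AND [the vessel carries dangerous goods? yes] → satisfied.
section 1 — Scheduled Craft: [the vessel is engaged in fishing? no] OR [the vessel is classed with a recognised organisation? yes] OR [the master holds a certificate of competency? no] → satisfied.
section 4 — Supervised Voyage: [the vessel is registered under the domestic flag? no] OR [the vessel carries dangerous goods? yes] → satisfied.
section 11 — Provisional Vessel: [Scheduled Craft (section 1)? yes] AND [Supervised Voyage (section 4)? yes] AND [the vessel is classed with a recognised organisation? yes] → satisfied.
section 3 — Excluded Voyage: [not a Class-E Carrier (section 2)? yes] AND [Supervised Vessel (section 12)? yes] AND [Provisional Vessel (section 11)? yes] → satisfied.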